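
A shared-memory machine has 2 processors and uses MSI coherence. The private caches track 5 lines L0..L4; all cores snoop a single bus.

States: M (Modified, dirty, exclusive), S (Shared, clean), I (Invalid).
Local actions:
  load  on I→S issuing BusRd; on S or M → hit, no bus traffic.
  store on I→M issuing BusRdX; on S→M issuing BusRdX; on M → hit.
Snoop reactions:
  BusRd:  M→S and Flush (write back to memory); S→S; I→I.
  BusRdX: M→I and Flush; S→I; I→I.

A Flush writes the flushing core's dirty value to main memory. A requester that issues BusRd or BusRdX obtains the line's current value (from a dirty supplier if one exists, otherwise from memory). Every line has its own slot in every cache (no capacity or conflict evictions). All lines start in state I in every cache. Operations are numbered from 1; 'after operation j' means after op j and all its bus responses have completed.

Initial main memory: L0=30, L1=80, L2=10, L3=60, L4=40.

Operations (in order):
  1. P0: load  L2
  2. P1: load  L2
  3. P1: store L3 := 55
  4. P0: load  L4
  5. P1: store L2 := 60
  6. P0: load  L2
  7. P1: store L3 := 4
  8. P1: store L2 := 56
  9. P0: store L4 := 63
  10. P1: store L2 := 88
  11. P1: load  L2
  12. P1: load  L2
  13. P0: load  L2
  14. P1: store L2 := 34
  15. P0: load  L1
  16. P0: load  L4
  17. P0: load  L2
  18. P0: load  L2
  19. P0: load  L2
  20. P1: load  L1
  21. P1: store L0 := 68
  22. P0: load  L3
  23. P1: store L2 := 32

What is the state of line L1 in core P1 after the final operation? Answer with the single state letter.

state = S

1. P0: load  L2  bus=[BusRd]  L2: P0=S P1=I  mem[L2]=10
2. P1: load  L2  bus=[BusRd]  L2: P0=S P1=S  mem[L2]=10
3. P1: store L3 := 55  bus=[BusRdX]  L3: P0=I P1=M  mem[L3]=60
4. P0: load  L4  bus=[BusRd]  L4: P0=S P1=I  mem[L4]=40
5. P1: store L2 := 60  bus=[BusRdX]  L2: P0=I P1=M  mem[L2]=10
6. P0: load  L2  bus=[BusRd,Flush]  L2: P0=S P1=S  mem[L2]=60
7. P1: store L3 := 4  bus=[-]  L3: P0=I P1=M  mem[L3]=60
8. P1: store L2 := 56  bus=[BusRdX]  L2: P0=I P1=M  mem[L2]=60
9. P0: store L4 := 63  bus=[BusRdX]  L4: P0=M P1=I  mem[L4]=40
10. P1: store L2 := 88  bus=[-]  L2: P0=I P1=M  mem[L2]=60
11. P1: load  L2  bus=[-]  L2: P0=I P1=M  mem[L2]=60
12. P1: load  L2  bus=[-]  L2: P0=I P1=M  mem[L2]=60
13. P0: load  L2  bus=[BusRd,Flush]  L2: P0=S P1=S  mem[L2]=88
14. P1: store L2 := 34  bus=[BusRdX]  L2: P0=I P1=M  mem[L2]=88
15. P0: load  L1  bus=[BusRd]  L1: P0=S P1=I  mem[L1]=80
16. P0: load  L4  bus=[-]  L4: P0=M P1=I  mem[L4]=40
17. P0: load  L2  bus=[BusRd,Flush]  L2: P0=S P1=S  mem[L2]=34
18. P0: load  L2  bus=[-]  L2: P0=S P1=S  mem[L2]=34
19. P0: load  L2  bus=[-]  L2: P0=S P1=S  mem[L2]=34
20. P1: load  L1  bus=[BusRd]  L1: P0=S P1=S  mem[L1]=80
21. P1: store L0 := 68  bus=[BusRdX]  L0: P0=I P1=M  mem[L0]=30
22. P0: load  L3  bus=[BusRd,Flush]  L3: P0=S P1=S  mem[L3]=4
23. P1: store L2 := 32  bus=[BusRdX]  L2: P0=I P1=M  mem[L2]=34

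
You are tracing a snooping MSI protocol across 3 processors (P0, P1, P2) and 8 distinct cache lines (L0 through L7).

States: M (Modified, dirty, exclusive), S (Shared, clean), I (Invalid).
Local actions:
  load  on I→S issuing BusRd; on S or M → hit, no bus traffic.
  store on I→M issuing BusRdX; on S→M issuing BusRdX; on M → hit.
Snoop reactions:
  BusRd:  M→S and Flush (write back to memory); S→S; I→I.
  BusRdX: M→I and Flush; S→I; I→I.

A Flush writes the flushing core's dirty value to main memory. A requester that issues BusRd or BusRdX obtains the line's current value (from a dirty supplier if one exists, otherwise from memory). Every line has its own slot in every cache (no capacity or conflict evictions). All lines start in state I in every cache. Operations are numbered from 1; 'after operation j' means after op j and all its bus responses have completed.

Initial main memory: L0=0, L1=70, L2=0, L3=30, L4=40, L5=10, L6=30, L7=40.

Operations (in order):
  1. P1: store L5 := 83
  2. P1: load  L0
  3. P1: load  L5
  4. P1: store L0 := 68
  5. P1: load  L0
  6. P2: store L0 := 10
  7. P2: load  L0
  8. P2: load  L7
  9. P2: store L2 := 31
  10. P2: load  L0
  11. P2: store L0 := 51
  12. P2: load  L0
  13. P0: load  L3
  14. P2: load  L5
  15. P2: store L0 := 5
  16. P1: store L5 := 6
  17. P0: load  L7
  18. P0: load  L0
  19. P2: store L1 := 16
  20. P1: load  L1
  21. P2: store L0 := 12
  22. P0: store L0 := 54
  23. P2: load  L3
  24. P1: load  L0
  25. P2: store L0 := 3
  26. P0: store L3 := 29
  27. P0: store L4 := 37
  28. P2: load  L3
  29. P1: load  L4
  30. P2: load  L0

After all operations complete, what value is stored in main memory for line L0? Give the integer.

memory[L0] = 54

  op1 P1: store L5 := 83 → I/M/I on L5; bus BusRdX; mem=10
  op2 P1: load  L0 → I/S/I on L0; bus BusRd; mem=0
  op3 P1: load  L5 → I/M/I on L5; bus (none); mem=10
  op4 P1: store L0 := 68 → I/M/I on L0; bus BusRdX; mem=0
  op5 P1: load  L0 → I/M/I on L0; bus (none); mem=0
  op6 P2: store L0 := 10 → I/I/M on L0; bus BusRdX Flush; mem=68
  op7 P2: load  L0 → I/I/M on L0; bus (none); mem=68
  op8 P2: load  L7 → I/I/S on L7; bus BusRd; mem=40
  op9 P2: store L2 := 31 → I/I/M on L2; bus BusRdX; mem=0
  op10 P2: load  L0 → I/I/M on L0; bus (none); mem=68
  op11 P2: store L0 := 51 → I/I/M on L0; bus (none); mem=68
  op12 P2: load  L0 → I/I/M on L0; bus (none); mem=68
  op13 P0: load  L3 → S/I/I on L3; bus BusRd; mem=30
  op14 P2: load  L5 → I/S/S on L5; bus BusRd Flush; mem=83
  op15 P2: store L0 := 5 → I/I/M on L0; bus (none); mem=68
  op16 P1: store L5 := 6 → I/M/I on L5; bus BusRdX; mem=83
  op17 P0: load  L7 → S/I/S on L7; bus BusRd; mem=40
  op18 P0: load  L0 → S/I/S on L0; bus BusRd Flush; mem=5
  op19 P2: store L1 := 16 → I/I/M on L1; bus BusRdX; mem=70
  op20 P1: load  L1 → I/S/S on L1; bus BusRd Flush; mem=16
  op21 P2: store L0 := 12 → I/I/M on L0; bus BusRdX; mem=5
  op22 P0: store L0 := 54 → M/I/I on L0; bus BusRdX Flush; mem=12
  op23 P2: load  L3 → S/I/S on L3; bus BusRd; mem=30
  op24 P1: load  L0 → S/S/I on L0; bus BusRd Flush; mem=54
  op25 P2: store L0 := 3 → I/I/M on L0; bus BusRdX; mem=54
  op26 P0: store L3 := 29 → M/I/I on L3; bus BusRdX; mem=30
  op27 P0: store L4 := 37 → M/I/I on L4; bus BusRdX; mem=40
  op28 P2: load  L3 → S/I/S on L3; bus BusRd Flush; mem=29
  op29 P1: load  L4 → S/S/I on L4; bus BusRd Flush; mem=37
  op30 P2: load  L0 → I/I/M on L0; bus (none); mem=54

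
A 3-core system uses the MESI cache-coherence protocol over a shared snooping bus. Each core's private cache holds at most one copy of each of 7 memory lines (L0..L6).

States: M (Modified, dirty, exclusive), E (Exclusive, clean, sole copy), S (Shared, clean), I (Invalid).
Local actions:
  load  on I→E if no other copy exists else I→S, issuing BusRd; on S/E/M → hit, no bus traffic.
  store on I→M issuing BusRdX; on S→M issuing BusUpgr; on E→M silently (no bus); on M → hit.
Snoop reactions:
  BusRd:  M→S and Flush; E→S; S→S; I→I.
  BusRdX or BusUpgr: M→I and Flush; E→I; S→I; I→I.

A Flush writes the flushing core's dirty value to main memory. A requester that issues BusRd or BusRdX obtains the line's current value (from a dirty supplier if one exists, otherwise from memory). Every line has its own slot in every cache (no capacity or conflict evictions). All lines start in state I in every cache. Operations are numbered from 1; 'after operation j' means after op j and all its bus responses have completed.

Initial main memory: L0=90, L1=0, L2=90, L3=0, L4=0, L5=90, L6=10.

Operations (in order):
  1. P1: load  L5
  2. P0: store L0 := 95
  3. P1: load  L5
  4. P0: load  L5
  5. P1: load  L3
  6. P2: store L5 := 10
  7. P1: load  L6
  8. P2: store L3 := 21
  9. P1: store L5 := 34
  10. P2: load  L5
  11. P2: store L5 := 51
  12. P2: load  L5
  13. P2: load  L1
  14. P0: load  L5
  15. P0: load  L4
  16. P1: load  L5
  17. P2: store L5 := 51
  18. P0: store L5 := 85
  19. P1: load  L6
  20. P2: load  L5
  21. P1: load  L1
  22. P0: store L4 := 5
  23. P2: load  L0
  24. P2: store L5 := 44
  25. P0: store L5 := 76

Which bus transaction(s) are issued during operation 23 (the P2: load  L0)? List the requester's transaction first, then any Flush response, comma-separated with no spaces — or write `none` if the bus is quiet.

bus = BusRd,Flush

[1] P1: load  L5 | P0:I, P1:E(90), P2:I | bus: BusRd
[2] P0: store L0 := 95 | P0:M(95), P1:I, P2:I | bus: BusRdX
[3] P1: load  L5 | P0:I, P1:E(90), P2:I | bus: none
[4] P0: load  L5 | P0:S(90), P1:S(90), P2:I | bus: BusRd
[5] P1: load  L3 | P0:I, P1:E(0), P2:I | bus: BusRd
[6] P2: store L5 := 10 | P0:I, P1:I, P2:M(10) | bus: BusRdX
[7] P1: load  L6 | P0:I, P1:E(10), P2:I | bus: BusRd
[8] P2: store L3 := 21 | P0:I, P1:I, P2:M(21) | bus: BusRdX
[9] P1: store L5 := 34 | P0:I, P1:M(34), P2:I | bus: BusRdX,Flush
[10] P2: load  L5 | P0:I, P1:S(34), P2:S(34) | bus: BusRd,Flush
[11] P2: store L5 := 51 | P0:I, P1:I, P2:M(51) | bus: BusUpgr
[12] P2: load  L5 | P0:I, P1:I, P2:M(51) | bus: none
[13] P2: load  L1 | P0:I, P1:I, P2:E(0) | bus: BusRd
[14] P0: load  L5 | P0:S(51), P1:I, P2:S(51) | bus: BusRd,Flush
[15] P0: load  L4 | P0:E(0), P1:I, P2:I | bus: BusRd
[16] P1: load  L5 | P0:S(51), P1:S(51), P2:S(51) | bus: BusRd
[17] P2: store L5 := 51 | P0:I, P1:I, P2:M(51) | bus: BusUpgr
[18] P0: store L5 := 85 | P0:M(85), P1:I, P2:I | bus: BusRdX,Flush
[19] P1: load  L6 | P0:I, P1:E(10), P2:I | bus: none
[20] P2: load  L5 | P0:S(85), P1:I, P2:S(85) | bus: BusRd,Flush
[21] P1: load  L1 | P0:I, P1:S(0), P2:S(0) | bus: BusRd
[22] P0: store L4 := 5 | P0:M(5), P1:I, P2:I | bus: none
[23] P2: load  L0 | P0:S(95), P1:I, P2:S(95) | bus: BusRd,Flush
[24] P2: store L5 := 44 | P0:I, P1:I, P2:M(44) | bus: BusUpgr
[25] P0: store L5 := 76 | P0:M(76), P1:I, P2:I | bus: BusRdX,Flush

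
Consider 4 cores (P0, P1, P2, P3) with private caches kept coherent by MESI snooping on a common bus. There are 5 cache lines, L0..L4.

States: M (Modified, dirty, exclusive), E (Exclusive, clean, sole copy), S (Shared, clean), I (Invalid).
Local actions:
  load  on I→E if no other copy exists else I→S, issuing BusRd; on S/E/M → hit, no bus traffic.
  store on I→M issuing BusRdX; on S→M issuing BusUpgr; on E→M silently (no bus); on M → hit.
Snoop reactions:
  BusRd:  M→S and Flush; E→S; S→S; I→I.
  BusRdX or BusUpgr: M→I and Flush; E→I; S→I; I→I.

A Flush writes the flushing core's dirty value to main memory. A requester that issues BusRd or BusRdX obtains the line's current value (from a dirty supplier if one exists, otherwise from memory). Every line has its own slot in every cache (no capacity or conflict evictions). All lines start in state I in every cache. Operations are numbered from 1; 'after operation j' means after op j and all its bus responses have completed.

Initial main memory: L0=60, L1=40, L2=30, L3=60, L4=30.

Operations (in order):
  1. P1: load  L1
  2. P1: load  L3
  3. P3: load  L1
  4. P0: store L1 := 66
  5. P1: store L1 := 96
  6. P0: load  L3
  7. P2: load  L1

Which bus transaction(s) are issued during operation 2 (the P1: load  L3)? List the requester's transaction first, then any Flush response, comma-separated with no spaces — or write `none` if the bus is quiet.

bus = BusRd

[1] P1: load  L1 | P0:I, P1:E(40), P2:I, P3:I | bus: BusRd
[2] P1: load  L3 | P0:I, P1:E(60), P2:I, P3:I | bus: BusRd
[3] P3: load  L1 | P0:I, P1:S(40), P2:I, P3:S(40) | bus: BusRd
[4] P0: store L1 := 66 | P0:M(66), P1:I, P2:I, P3:I | bus: BusRdX
[5] P1: store L1 := 96 | P0:I, P1:M(96), P2:I, P3:I | bus: BusRdX,Flush
[6] P0: load  L3 | P0:S(60), P1:S(60), P2:I, P3:I | bus: BusRd
[7] P2: load  L1 | P0:I, P1:S(96), P2:S(96), P3:I | bus: BusRd,Flush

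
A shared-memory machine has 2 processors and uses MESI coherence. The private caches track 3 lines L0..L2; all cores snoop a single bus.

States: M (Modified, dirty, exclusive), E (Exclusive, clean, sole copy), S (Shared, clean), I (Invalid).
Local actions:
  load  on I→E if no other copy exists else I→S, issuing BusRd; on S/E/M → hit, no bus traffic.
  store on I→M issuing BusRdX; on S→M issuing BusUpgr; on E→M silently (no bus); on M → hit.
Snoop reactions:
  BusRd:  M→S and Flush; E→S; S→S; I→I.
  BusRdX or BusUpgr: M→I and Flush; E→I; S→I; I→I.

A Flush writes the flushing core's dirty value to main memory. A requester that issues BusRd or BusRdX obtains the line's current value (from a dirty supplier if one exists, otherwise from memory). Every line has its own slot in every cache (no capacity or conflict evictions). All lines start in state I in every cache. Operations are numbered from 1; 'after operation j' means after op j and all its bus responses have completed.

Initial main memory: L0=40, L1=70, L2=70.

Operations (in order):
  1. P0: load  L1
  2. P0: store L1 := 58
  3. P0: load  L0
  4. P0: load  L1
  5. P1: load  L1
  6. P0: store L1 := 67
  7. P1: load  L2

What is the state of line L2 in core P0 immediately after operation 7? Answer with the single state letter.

state = I

  op1 P0: load  L1 → E/I on L1; bus BusRd; mem=70
  op2 P0: store L1 := 58 → M/I on L1; bus (none); mem=70
  op3 P0: load  L0 → E/I on L0; bus BusRd; mem=40
  op4 P0: load  L1 → M/I on L1; bus (none); mem=70
  op5 P1: load  L1 → S/S on L1; bus BusRd Flush; mem=58
  op6 P0: store L1 := 67 → M/I on L1; bus BusUpgr; mem=58
  op7 P1: load  L2 → I/E on L2; bus BusRd; mem=70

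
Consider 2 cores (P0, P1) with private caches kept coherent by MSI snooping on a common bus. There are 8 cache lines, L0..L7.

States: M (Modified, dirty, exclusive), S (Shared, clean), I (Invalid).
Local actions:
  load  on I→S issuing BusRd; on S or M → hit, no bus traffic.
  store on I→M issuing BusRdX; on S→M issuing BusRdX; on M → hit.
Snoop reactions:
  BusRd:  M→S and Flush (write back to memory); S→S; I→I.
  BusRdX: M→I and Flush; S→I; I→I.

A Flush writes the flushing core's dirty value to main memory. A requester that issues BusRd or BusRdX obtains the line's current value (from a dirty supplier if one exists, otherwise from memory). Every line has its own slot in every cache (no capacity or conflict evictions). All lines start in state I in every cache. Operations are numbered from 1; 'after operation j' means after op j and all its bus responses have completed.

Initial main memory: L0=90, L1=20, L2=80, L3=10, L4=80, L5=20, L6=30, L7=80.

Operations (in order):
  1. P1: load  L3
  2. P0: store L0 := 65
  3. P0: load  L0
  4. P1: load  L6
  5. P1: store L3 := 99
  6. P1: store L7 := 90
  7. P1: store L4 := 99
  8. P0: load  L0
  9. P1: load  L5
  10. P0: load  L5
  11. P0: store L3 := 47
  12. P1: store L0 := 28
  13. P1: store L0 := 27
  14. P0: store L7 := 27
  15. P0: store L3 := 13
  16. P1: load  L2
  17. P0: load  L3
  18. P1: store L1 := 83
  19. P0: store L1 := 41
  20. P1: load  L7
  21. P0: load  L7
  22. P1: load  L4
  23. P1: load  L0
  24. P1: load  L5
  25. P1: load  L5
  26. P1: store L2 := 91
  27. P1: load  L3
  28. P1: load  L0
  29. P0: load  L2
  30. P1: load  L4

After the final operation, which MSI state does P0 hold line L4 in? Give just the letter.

state = I

1. P1: load  L3  bus=[BusRd]  L3: P0=I P1=S  mem[L3]=10
2. P0: store L0 := 65  bus=[BusRdX]  L0: P0=M P1=I  mem[L0]=90
3. P0: load  L0  bus=[-]  L0: P0=M P1=I  mem[L0]=90
4. P1: load  L6  bus=[BusRd]  L6: P0=I P1=S  mem[L6]=30
5. P1: store L3 := 99  bus=[BusRdX]  L3: P0=I P1=M  mem[L3]=10
6. P1: store L7 := 90  bus=[BusRdX]  L7: P0=I P1=M  mem[L7]=80
7. P1: store L4 := 99  bus=[BusRdX]  L4: P0=I P1=M  mem[L4]=80
8. P0: load  L0  bus=[-]  L0: P0=M P1=I  mem[L0]=90
9. P1: load  L5  bus=[BusRd]  L5: P0=I P1=S  mem[L5]=20
10. P0: load  L5  bus=[BusRd]  L5: P0=S P1=S  mem[L5]=20
11. P0: store L3 := 47  bus=[BusRdX,Flush]  L3: P0=M P1=I  mem[L3]=99
12. P1: store L0 := 28  bus=[BusRdX,Flush]  L0: P0=I P1=M  mem[L0]=65
13. P1: store L0 := 27  bus=[-]  L0: P0=I P1=M  mem[L0]=65
14. P0: store L7 := 27  bus=[BusRdX,Flush]  L7: P0=M P1=I  mem[L7]=90
15. P0: store L3 := 13  bus=[-]  L3: P0=M P1=I  mem[L3]=99
16. P1: load  L2  bus=[BusRd]  L2: P0=I P1=S  mem[L2]=80
17. P0: load  L3  bus=[-]  L3: P0=M P1=I  mem[L3]=99
18. P1: store L1 := 83  bus=[BusRdX]  L1: P0=I P1=M  mem[L1]=20
19. P0: store L1 := 41  bus=[BusRdX,Flush]  L1: P0=M P1=I  mem[L1]=83
20. P1: load  L7  bus=[BusRd,Flush]  L7: P0=S P1=S  mem[L7]=27
21. P0: load  L7  bus=[-]  L7: P0=S P1=S  mem[L7]=27
22. P1: load  L4  bus=[-]  L4: P0=I P1=M  mem[L4]=80
23. P1: load  L0  bus=[-]  L0: P0=I P1=M  mem[L0]=65
24. P1: load  L5  bus=[-]  L5: P0=S P1=S  mem[L5]=20
25. P1: load  L5  bus=[-]  L5: P0=S P1=S  mem[L5]=20
26. P1: store L2 := 91  bus=[BusRdX]  L2: P0=I P1=M  mem[L2]=80
27. P1: load  L3  bus=[BusRd,Flush]  L3: P0=S P1=S  mem[L3]=13
28. P1: load  L0  bus=[-]  L0: P0=I P1=M  mem[L0]=65
29. P0: load  L2  bus=[BusRd,Flush]  L2: P0=S P1=S  mem[L2]=91
30. P1: load  L4  bus=[-]  L4: P0=I P1=M  mem[L4]=80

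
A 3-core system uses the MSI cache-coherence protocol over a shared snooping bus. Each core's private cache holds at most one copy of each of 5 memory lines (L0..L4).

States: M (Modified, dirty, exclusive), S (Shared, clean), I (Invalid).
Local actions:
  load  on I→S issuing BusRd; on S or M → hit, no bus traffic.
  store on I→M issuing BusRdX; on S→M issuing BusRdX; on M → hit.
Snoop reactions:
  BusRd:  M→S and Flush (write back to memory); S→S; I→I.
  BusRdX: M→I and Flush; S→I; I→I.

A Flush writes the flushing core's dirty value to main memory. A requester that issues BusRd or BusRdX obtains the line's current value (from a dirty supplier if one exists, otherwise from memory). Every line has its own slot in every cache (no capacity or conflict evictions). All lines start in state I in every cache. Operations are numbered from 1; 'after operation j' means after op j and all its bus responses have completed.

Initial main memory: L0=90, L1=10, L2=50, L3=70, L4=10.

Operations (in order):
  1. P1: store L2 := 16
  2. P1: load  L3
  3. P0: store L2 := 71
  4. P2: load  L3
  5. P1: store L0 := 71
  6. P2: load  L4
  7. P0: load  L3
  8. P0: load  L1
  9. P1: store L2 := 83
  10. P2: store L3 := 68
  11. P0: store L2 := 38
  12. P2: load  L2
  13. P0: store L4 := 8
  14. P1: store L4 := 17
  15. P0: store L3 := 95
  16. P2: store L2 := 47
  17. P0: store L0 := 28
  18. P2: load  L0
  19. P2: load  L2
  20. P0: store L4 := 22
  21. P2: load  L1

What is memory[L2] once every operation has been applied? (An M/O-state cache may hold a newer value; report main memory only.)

[1] P1: store L2 := 16 | P0:I, P1:M(16), P2:I | bus: BusRdX
[2] P1: load  L3 | P0:I, P1:S(70), P2:I | bus: BusRd
[3] P0: store L2 := 71 | P0:M(71), P1:I, P2:I | bus: BusRdX,Flush
[4] P2: load  L3 | P0:I, P1:S(70), P2:S(70) | bus: BusRd
[5] P1: store L0 := 71 | P0:I, P1:M(71), P2:I | bus: BusRdX
[6] P2: load  L4 | P0:I, P1:I, P2:S(10) | bus: BusRd
[7] P0: load  L3 | P0:S(70), P1:S(70), P2:S(70) | bus: BusRd
[8] P0: load  L1 | P0:S(10), P1:I, P2:I | bus: BusRd
[9] P1: store L2 := 83 | P0:I, P1:M(83), P2:I | bus: BusRdX,Flush
[10] P2: store L3 := 68 | P0:I, P1:I, P2:M(68) | bus: BusRdX
[11] P0: store L2 := 38 | P0:M(38), P1:I, P2:I | bus: BusRdX,Flush
[12] P2: load  L2 | P0:S(38), P1:I, P2:S(38) | bus: BusRd,Flush
[13] P0: store L4 := 8 | P0:M(8), P1:I, P2:I | bus: BusRdX
[14] P1: store L4 := 17 | P0:I, P1:M(17), P2:I | bus: BusRdX,Flush
[15] P0: store L3 := 95 | P0:M(95), P1:I, P2:I | bus: BusRdX,Flush
[16] P2: store L2 := 47 | P0:I, P1:I, P2:M(47) | bus: BusRdX
[17] P0: store L0 := 28 | P0:M(28), P1:I, P2:I | bus: BusRdX,Flush
[18] P2: load  L0 | P0:S(28), P1:I, P2:S(28) | bus: BusRd,Flush
[19] P2: load  L2 | P0:I, P1:I, P2:M(47) | bus: none
[20] P0: store L4 := 22 | P0:M(22), P1:I, P2:I | bus: BusRdX,Flush
[21] P2: load  L1 | P0:S(10), P1:I, P2:S(10) | bus: BusRd

memory[L2] = 38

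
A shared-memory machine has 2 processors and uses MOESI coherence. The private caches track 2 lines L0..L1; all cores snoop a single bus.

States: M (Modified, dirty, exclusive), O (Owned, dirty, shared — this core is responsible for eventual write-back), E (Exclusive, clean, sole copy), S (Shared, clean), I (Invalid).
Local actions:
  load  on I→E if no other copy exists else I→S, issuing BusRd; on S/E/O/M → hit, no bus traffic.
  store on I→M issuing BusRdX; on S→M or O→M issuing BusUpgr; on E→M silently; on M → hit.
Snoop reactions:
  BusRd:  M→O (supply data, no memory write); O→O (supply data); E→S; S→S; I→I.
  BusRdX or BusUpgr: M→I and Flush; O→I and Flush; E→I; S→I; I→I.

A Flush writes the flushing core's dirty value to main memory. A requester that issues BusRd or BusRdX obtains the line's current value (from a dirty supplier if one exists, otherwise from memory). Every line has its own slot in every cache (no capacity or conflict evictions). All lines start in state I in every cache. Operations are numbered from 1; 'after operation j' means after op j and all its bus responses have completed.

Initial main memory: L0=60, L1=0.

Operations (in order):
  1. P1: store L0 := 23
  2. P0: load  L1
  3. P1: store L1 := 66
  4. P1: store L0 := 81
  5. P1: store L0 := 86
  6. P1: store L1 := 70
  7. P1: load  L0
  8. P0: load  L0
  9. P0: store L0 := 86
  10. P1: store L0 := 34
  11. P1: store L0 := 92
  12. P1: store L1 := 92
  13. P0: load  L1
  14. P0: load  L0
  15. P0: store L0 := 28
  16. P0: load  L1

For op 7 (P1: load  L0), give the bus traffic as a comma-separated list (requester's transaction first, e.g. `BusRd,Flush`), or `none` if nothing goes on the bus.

[1] P1: store L0 := 23 | P0:I, P1:M(23) | bus: BusRdX
[2] P0: load  L1 | P0:E(0), P1:I | bus: BusRd
[3] P1: store L1 := 66 | P0:I, P1:M(66) | bus: BusRdX
[4] P1: store L0 := 81 | P0:I, P1:M(81) | bus: none
[5] P1: store L0 := 86 | P0:I, P1:M(86) | bus: none
[6] P1: store L1 := 70 | P0:I, P1:M(70) | bus: none
[7] P1: load  L0 | P0:I, P1:M(86) | bus: none
[8] P0: load  L0 | P0:S(86), P1:O(86) | bus: BusRd
[9] P0: store L0 := 86 | P0:M(86), P1:I | bus: BusUpgr,Flush
[10] P1: store L0 := 34 | P0:I, P1:M(34) | bus: BusRdX,Flush
[11] P1: store L0 := 92 | P0:I, P1:M(92) | bus: none
[12] P1: store L1 := 92 | P0:I, P1:M(92) | bus: none
[13] P0: load  L1 | P0:S(92), P1:O(92) | bus: BusRd
[14] P0: load  L0 | P0:S(92), P1:O(92) | bus: BusRd
[15] P0: store L0 := 28 | P0:M(28), P1:I | bus: BusUpgr,Flush
[16] P0: load  L1 | P0:S(92), P1:O(92) | bus: none

bus = none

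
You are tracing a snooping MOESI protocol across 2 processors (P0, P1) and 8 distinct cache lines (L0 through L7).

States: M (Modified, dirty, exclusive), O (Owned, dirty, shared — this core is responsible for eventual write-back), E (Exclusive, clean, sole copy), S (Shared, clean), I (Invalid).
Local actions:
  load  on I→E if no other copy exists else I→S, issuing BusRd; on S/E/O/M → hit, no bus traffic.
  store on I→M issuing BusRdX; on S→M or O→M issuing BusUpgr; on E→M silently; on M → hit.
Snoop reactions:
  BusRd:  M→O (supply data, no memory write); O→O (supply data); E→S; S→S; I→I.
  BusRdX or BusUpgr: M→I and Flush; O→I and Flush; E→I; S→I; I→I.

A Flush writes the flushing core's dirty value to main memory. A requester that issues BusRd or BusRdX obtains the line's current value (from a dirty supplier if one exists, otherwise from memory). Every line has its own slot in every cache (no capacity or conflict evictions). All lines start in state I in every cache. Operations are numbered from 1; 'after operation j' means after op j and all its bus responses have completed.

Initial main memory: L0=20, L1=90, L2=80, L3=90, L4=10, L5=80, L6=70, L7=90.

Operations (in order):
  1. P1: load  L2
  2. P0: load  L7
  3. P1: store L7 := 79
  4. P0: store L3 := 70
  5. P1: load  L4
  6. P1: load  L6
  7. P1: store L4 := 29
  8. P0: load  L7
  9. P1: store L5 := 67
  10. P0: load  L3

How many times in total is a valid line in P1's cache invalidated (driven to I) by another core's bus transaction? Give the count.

1. P1: load  L2  bus=[BusRd]  L2: P0=I P1=E  mem[L2]=80
2. P0: load  L7  bus=[BusRd]  L7: P0=E P1=I  mem[L7]=90
3. P1: store L7 := 79  bus=[BusRdX]  L7: P0=I P1=M  mem[L7]=90
4. P0: store L3 := 70  bus=[BusRdX]  L3: P0=M P1=I  mem[L3]=90
5. P1: load  L4  bus=[BusRd]  L4: P0=I P1=E  mem[L4]=10
6. P1: load  L6  bus=[BusRd]  L6: P0=I P1=E  mem[L6]=70
7. P1: store L4 := 29  bus=[-]  L4: P0=I P1=M  mem[L4]=10
8. P0: load  L7  bus=[BusRd]  L7: P0=S P1=O  mem[L7]=90
9. P1: store L5 := 67  bus=[BusRdX]  L5: P0=I P1=M  mem[L5]=80
10. P0: load  L3  bus=[-]  L3: P0=M P1=I  mem[L3]=90

invalidations = 0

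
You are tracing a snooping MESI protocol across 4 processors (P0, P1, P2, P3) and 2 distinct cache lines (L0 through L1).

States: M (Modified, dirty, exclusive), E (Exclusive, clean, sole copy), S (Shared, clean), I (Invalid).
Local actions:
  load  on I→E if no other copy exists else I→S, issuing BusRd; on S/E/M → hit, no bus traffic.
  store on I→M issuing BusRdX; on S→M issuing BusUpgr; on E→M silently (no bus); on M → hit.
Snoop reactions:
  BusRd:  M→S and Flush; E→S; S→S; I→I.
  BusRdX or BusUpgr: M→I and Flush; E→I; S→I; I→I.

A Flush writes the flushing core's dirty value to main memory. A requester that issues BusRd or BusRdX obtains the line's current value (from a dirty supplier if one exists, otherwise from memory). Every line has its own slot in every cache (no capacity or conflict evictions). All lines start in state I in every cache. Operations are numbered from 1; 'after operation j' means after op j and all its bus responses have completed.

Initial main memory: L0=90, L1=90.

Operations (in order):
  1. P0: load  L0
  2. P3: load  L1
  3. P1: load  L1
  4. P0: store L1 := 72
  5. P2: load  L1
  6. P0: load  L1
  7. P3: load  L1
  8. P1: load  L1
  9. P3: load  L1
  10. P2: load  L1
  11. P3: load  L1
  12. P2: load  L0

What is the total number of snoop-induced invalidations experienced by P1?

invalidations = 1

  op1 P0: load  L0 → E/I/I/I on L0; bus BusRd; mem=90
  op2 P3: load  L1 → I/I/I/E on L1; bus BusRd; mem=90
  op3 P1: load  L1 → I/S/I/S on L1; bus BusRd; mem=90
  op4 P0: store L1 := 72 → M/I/I/I on L1; bus BusRdX; mem=90
  op5 P2: load  L1 → S/I/S/I on L1; bus BusRd Flush; mem=72
  op6 P0: load  L1 → S/I/S/I on L1; bus (none); mem=72
  op7 P3: load  L1 → S/I/S/S on L1; bus BusRd; mem=72
  op8 P1: load  L1 → S/S/S/S on L1; bus BusRd; mem=72
  op9 P3: load  L1 → S/S/S/S on L1; bus (none); mem=72
  op10 P2: load  L1 → S/S/S/S on L1; bus (none); mem=72
  op11 P3: load  L1 → S/S/S/S on L1; bus (none); mem=72
  op12 P2: load  L0 → S/I/S/I on L0; bus BusRd; mem=90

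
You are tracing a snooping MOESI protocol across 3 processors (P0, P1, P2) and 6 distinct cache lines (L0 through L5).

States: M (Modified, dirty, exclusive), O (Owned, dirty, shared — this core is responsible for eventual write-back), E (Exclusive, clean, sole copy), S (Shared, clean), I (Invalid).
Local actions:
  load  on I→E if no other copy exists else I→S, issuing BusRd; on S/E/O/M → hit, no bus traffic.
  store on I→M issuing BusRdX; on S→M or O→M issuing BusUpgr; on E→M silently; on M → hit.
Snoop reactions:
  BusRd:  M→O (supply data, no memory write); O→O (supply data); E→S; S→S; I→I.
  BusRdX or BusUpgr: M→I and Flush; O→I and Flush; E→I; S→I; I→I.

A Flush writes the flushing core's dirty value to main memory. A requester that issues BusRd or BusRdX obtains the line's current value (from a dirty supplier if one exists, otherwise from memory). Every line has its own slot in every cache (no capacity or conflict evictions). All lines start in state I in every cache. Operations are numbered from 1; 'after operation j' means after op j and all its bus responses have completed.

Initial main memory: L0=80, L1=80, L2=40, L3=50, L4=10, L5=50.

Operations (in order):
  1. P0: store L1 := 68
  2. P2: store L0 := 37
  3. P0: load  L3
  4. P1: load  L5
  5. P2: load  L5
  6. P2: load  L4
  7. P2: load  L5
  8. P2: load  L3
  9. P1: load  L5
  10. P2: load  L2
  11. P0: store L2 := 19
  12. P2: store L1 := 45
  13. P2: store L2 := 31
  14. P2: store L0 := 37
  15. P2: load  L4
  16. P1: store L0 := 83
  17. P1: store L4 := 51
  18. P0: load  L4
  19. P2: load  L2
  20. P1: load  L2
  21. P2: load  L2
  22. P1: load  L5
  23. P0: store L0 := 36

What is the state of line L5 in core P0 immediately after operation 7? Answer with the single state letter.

step 1: P0: store L1 := 68  ⟶  MII  (L1)  txn=BusRdX  M[L1]=80
step 2: P2: store L0 := 37  ⟶  IIM  (L0)  txn=BusRdX  M[L0]=80
step 3: P0: load  L3  ⟶  EII  (L3)  txn=BusRd  M[L3]=50
step 4: P1: load  L5  ⟶  IEI  (L5)  txn=BusRd  M[L5]=50
step 5: P2: load  L5  ⟶  ISS  (L5)  txn=BusRd  M[L5]=50
step 6: P2: load  L4  ⟶  IIE  (L4)  txn=BusRd  M[L4]=10
step 7: P2: load  L5  ⟶  ISS  (L5)  txn=∅  M[L5]=50
step 8: P2: load  L3  ⟶  SIS  (L3)  txn=BusRd  M[L3]=50
step 9: P1: load  L5  ⟶  ISS  (L5)  txn=∅  M[L5]=50
step 10: P2: load  L2  ⟶  IIE  (L2)  txn=BusRd  M[L2]=40
step 11: P0: store L2 := 19  ⟶  MII  (L2)  txn=BusRdX  M[L2]=40
step 12: P2: store L1 := 45  ⟶  IIM  (L1)  txn=BusRdX+Flush  M[L1]=68
step 13: P2: store L2 := 31  ⟶  IIM  (L2)  txn=BusRdX+Flush  M[L2]=19
step 14: P2: store L0 := 37  ⟶  IIM  (L0)  txn=∅  M[L0]=80
step 15: P2: load  L4  ⟶  IIE  (L4)  txn=∅  M[L4]=10
step 16: P1: store L0 := 83  ⟶  IMI  (L0)  txn=BusRdX+Flush  M[L0]=37
step 17: P1: store L4 := 51  ⟶  IMI  (L4)  txn=BusRdX  M[L4]=10
step 18: P0: load  L4  ⟶  SOI  (L4)  txn=BusRd  M[L4]=10
step 19: P2: load  L2  ⟶  IIM  (L2)  txn=∅  M[L2]=19
step 20: P1: load  L2  ⟶  ISO  (L2)  txn=BusRd  M[L2]=19
step 21: P2: load  L2  ⟶  ISO  (L2)  txn=∅  M[L2]=19
step 22: P1: load  L5  ⟶  ISS  (L5)  txn=∅  M[L5]=50
step 23: P0: store L0 := 36  ⟶  MII  (L0)  txn=BusRdX+Flush  M[L0]=83

state = I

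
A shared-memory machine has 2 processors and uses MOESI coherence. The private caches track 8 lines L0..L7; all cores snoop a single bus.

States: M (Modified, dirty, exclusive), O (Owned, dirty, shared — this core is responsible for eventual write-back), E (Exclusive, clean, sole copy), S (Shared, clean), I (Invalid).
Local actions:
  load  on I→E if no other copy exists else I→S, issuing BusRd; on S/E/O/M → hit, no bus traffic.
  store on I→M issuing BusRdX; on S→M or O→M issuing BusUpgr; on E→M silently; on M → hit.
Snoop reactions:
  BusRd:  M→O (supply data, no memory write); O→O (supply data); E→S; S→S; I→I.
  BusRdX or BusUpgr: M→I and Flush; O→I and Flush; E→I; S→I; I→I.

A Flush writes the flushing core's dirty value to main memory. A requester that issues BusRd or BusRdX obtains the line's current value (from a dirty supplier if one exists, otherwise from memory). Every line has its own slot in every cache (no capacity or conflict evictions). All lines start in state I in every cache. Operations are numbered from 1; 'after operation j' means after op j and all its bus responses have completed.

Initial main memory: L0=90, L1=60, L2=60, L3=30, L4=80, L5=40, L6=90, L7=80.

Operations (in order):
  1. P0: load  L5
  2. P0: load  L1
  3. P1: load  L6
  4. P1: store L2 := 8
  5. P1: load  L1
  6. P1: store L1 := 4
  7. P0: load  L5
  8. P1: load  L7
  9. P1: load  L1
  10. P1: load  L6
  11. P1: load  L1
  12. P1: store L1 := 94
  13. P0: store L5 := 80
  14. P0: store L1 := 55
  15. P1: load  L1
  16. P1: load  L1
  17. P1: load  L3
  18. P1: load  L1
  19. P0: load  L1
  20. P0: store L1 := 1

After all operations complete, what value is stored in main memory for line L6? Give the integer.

memory[L6] = 90

  op1 P0: load  L5 → E/I on L5; bus BusRd; mem=40
  op2 P0: load  L1 → E/I on L1; bus BusRd; mem=60
  op3 P1: load  L6 → I/E on L6; bus BusRd; mem=90
  op4 P1: store L2 := 8 → I/M on L2; bus BusRdX; mem=60
  op5 P1: load  L1 → S/S on L1; bus BusRd; mem=60
  op6 P1: store L1 := 4 → I/M on L1; bus BusUpgr; mem=60
  op7 P0: load  L5 → E/I on L5; bus (none); mem=40
  op8 P1: load  L7 → I/E on L7; bus BusRd; mem=80
  op9 P1: load  L1 → I/M on L1; bus (none); mem=60
  op10 P1: load  L6 → I/E on L6; bus (none); mem=90
  op11 P1: load  L1 → I/M on L1; bus (none); mem=60
  op12 P1: store L1 := 94 → I/M on L1; bus (none); mem=60
  op13 P0: store L5 := 80 → M/I on L5; bus (none); mem=40
  op14 P0: store L1 := 55 → M/I on L1; bus BusRdX Flush; mem=94
  op15 P1: load  L1 → O/S on L1; bus BusRd; mem=94
  op16 P1: load  L1 → O/S on L1; bus (none); mem=94
  op17 P1: load  L3 → I/E on L3; bus BusRd; mem=30
  op18 P1: load  L1 → O/S on L1; bus (none); mem=94
  op19 P0: load  L1 → O/S on L1; bus (none); mem=94
  op20 P0: store L1 := 1 → M/I on L1; bus BusUpgr; mem=94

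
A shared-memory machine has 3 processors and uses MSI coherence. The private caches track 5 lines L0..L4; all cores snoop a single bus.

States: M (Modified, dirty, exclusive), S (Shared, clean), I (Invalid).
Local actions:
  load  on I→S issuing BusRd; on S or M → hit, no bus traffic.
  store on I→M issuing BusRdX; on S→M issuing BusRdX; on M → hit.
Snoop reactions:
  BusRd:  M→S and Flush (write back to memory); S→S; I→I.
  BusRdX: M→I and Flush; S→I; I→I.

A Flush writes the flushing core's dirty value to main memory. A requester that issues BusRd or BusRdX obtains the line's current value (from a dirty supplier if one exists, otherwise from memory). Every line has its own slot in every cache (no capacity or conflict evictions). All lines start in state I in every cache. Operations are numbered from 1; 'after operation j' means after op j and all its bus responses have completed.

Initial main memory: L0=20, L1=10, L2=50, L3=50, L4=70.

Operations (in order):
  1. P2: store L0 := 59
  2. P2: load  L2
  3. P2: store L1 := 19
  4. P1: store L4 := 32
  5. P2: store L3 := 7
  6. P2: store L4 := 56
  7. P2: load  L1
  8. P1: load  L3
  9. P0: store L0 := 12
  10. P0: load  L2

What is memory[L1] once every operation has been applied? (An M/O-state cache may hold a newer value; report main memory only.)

memory[L1] = 10

1. P2: store L0 := 59  bus=[BusRdX]  L0: P0=I P1=I P2=M  mem[L0]=20
2. P2: load  L2  bus=[BusRd]  L2: P0=I P1=I P2=S  mem[L2]=50
3. P2: store L1 := 19  bus=[BusRdX]  L1: P0=I P1=I P2=M  mem[L1]=10
4. P1: store L4 := 32  bus=[BusRdX]  L4: P0=I P1=M P2=I  mem[L4]=70
5. P2: store L3 := 7  bus=[BusRdX]  L3: P0=I P1=I P2=M  mem[L3]=50
6. P2: store L4 := 56  bus=[BusRdX,Flush]  L4: P0=I P1=I P2=M  mem[L4]=32
7. P2: load  L1  bus=[-]  L1: P0=I P1=I P2=M  mem[L1]=10
8. P1: load  L3  bus=[BusRd,Flush]  L3: P0=I P1=S P2=S  mem[L3]=7
9. P0: store L0 := 12  bus=[BusRdX,Flush]  L0: P0=M P1=I P2=I  mem[L0]=59
10. P0: load  L2  bus=[BusRd]  L2: P0=S P1=I P2=S  mem[L2]=50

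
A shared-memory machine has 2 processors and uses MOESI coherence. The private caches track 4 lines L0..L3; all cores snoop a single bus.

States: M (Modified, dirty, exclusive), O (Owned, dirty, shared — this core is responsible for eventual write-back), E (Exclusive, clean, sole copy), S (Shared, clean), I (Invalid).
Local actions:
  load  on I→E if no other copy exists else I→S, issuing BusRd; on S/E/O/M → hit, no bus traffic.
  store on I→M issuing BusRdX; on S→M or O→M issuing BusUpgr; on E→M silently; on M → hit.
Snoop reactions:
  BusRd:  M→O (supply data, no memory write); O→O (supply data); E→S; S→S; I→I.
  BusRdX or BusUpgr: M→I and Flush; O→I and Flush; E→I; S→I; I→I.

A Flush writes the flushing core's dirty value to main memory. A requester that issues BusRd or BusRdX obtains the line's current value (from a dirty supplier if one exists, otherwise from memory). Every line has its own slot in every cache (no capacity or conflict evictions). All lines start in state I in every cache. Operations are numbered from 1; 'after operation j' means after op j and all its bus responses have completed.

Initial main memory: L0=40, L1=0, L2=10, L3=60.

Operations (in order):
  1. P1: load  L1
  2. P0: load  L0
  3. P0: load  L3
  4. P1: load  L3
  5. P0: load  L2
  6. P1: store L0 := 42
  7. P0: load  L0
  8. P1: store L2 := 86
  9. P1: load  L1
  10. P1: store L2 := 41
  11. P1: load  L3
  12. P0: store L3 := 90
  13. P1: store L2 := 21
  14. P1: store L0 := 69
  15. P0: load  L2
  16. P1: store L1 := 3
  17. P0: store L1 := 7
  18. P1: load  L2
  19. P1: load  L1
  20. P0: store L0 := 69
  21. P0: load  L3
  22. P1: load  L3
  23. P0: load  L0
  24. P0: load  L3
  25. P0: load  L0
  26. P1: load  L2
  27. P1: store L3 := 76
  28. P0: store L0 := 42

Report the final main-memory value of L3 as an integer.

1. P1: load  L1  bus=[BusRd]  L1: P0=I P1=E  mem[L1]=0
2. P0: load  L0  bus=[BusRd]  L0: P0=E P1=I  mem[L0]=40
3. P0: load  L3  bus=[BusRd]  L3: P0=E P1=I  mem[L3]=60
4. P1: load  L3  bus=[BusRd]  L3: P0=S P1=S  mem[L3]=60
5. P0: load  L2  bus=[BusRd]  L2: P0=E P1=I  mem[L2]=10
6. P1: store L0 := 42  bus=[BusRdX]  L0: P0=I P1=M  mem[L0]=40
7. P0: load  L0  bus=[BusRd]  L0: P0=S P1=O  mem[L0]=40
8. P1: store L2 := 86  bus=[BusRdX]  L2: P0=I P1=M  mem[L2]=10
9. P1: load  L1  bus=[-]  L1: P0=I P1=E  mem[L1]=0
10. P1: store L2 := 41  bus=[-]  L2: P0=I P1=M  mem[L2]=10
11. P1: load  L3  bus=[-]  L3: P0=S P1=S  mem[L3]=60
12. P0: store L3 := 90  bus=[BusUpgr]  L3: P0=M P1=I  mem[L3]=60
13. P1: store L2 := 21  bus=[-]  L2: P0=I P1=M  mem[L2]=10
14. P1: store L0 := 69  bus=[BusUpgr]  L0: P0=I P1=M  mem[L0]=40
15. P0: load  L2  bus=[BusRd]  L2: P0=S P1=O  mem[L2]=10
16. P1: store L1 := 3  bus=[-]  L1: P0=I P1=M  mem[L1]=0
17. P0: store L1 := 7  bus=[BusRdX,Flush]  L1: P0=M P1=I  mem[L1]=3
18. P1: load  L2  bus=[-]  L2: P0=S P1=O  mem[L2]=10
19. P1: load  L1  bus=[BusRd]  L1: P0=O P1=S  mem[L1]=3
20. P0: store L0 := 69  bus=[BusRdX,Flush]  L0: P0=M P1=I  mem[L0]=69
21. P0: load  L3  bus=[-]  L3: P0=M P1=I  mem[L3]=60
22. P1: load  L3  bus=[BusRd]  L3: P0=O P1=S  mem[L3]=60
23. P0: load  L0  bus=[-]  L0: P0=M P1=I  mem[L0]=69
24. P0: load  L3  bus=[-]  L3: P0=O P1=S  mem[L3]=60
25. P0: load  L0  bus=[-]  L0: P0=M P1=I  mem[L0]=69
26. P1: load  L2  bus=[-]  L2: P0=S P1=O  mem[L2]=10
27. P1: store L3 := 76  bus=[BusUpgr,Flush]  L3: P0=I P1=M  mem[L3]=90
28. P0: store L0 := 42  bus=[-]  L0: P0=M P1=I  mem[L0]=69

memory[L3] = 90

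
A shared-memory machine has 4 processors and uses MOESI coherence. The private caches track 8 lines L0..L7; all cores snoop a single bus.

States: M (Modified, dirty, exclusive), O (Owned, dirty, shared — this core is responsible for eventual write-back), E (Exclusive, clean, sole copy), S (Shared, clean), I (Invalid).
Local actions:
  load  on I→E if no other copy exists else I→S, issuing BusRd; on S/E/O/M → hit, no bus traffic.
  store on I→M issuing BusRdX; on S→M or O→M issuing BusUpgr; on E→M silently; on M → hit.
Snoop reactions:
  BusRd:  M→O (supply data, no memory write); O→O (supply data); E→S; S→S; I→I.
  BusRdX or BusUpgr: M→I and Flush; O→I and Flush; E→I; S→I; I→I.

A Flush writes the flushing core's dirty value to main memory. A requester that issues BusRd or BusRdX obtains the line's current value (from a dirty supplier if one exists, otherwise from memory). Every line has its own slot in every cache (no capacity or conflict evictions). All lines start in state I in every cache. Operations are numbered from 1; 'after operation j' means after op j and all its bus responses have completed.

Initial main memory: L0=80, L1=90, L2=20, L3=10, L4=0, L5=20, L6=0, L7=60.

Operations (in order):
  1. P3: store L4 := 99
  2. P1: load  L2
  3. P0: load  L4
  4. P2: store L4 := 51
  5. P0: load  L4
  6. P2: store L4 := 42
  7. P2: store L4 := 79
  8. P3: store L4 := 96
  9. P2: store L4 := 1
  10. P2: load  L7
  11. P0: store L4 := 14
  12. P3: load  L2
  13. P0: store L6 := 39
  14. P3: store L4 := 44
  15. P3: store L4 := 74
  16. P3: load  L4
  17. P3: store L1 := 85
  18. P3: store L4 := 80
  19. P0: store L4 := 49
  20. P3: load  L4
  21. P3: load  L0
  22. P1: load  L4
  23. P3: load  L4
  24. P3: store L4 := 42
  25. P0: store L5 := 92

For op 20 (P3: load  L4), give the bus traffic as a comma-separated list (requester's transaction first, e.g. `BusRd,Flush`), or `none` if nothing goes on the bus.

  op1 P3: store L4 := 99 → I/I/I/M on L4; bus BusRdX; mem=0
  op2 P1: load  L2 → I/E/I/I on L2; bus BusRd; mem=20
  op3 P0: load  L4 → S/I/I/O on L4; bus BusRd; mem=0
  op4 P2: store L4 := 51 → I/I/M/I on L4; bus BusRdX Flush; mem=99
  op5 P0: load  L4 → S/I/O/I on L4; bus BusRd; mem=99
  op6 P2: store L4 := 42 → I/I/M/I on L4; bus BusUpgr; mem=99
  op7 P2: store L4 := 79 → I/I/M/I on L4; bus (none); mem=99
  op8 P3: store L4 := 96 → I/I/I/M on L4; bus BusRdX Flush; mem=79
  op9 P2: store L4 := 1 → I/I/M/I on L4; bus BusRdX Flush; mem=96
  op10 P2: load  L7 → I/I/E/I on L7; bus BusRd; mem=60
  op11 P0: store L4 := 14 → M/I/I/I on L4; bus BusRdX Flush; mem=1
  op12 P3: load  L2 → I/S/I/S on L2; bus BusRd; mem=20
  op13 P0: store L6 := 39 → M/I/I/I on L6; bus BusRdX; mem=0
  op14 P3: store L4 := 44 → I/I/I/M on L4; bus BusRdX Flush; mem=14
  op15 P3: store L4 := 74 → I/I/I/M on L4; bus (none); mem=14
  op16 P3: load  L4 → I/I/I/M on L4; bus (none); mem=14
  op17 P3: store L1 := 85 → I/I/I/M on L1; bus BusRdX; mem=90
  op18 P3: store L4 := 80 → I/I/I/M on L4; bus (none); mem=14
  op19 P0: store L4 := 49 → M/I/I/I on L4; bus BusRdX Flush; mem=80
  op20 P3: load  L4 → O/I/I/S on L4; bus BusRd; mem=80
  op21 P3: load  L0 → I/I/I/E on L0; bus BusRd; mem=80
  op22 P1: load  L4 → O/S/I/S on L4; bus BusRd; mem=80
  op23 P3: load  L4 → O/S/I/S on L4; bus (none); mem=80
  op24 P3: store L4 := 42 → I/I/I/M on L4; bus BusUpgr Flush; mem=49
  op25 P0: store L5 := 92 → M/I/I/I on L5; bus BusRdX; mem=20

bus = BusRd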